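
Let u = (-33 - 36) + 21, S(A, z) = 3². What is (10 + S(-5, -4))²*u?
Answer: -17328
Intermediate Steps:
S(A, z) = 9
u = -48 (u = -69 + 21 = -48)
(10 + S(-5, -4))²*u = (10 + 9)²*(-48) = 19²*(-48) = 361*(-48) = -17328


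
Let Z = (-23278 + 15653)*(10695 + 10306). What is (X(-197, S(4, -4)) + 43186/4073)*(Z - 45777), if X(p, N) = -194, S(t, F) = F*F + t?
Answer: 119649422012352/4073 ≈ 2.9376e+10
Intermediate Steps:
S(t, F) = t + F**2 (S(t, F) = F**2 + t = t + F**2)
Z = -160132625 (Z = -7625*21001 = -160132625)
(X(-197, S(4, -4)) + 43186/4073)*(Z - 45777) = (-194 + 43186/4073)*(-160132625 - 45777) = (-194 + 43186*(1/4073))*(-160178402) = (-194 + 43186/4073)*(-160178402) = -746976/4073*(-160178402) = 119649422012352/4073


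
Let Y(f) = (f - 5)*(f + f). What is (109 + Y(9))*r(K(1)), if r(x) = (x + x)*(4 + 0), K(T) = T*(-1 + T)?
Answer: 0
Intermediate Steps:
r(x) = 8*x (r(x) = (2*x)*4 = 8*x)
Y(f) = 2*f*(-5 + f) (Y(f) = (-5 + f)*(2*f) = 2*f*(-5 + f))
(109 + Y(9))*r(K(1)) = (109 + 2*9*(-5 + 9))*(8*(1*(-1 + 1))) = (109 + 2*9*4)*(8*(1*0)) = (109 + 72)*(8*0) = 181*0 = 0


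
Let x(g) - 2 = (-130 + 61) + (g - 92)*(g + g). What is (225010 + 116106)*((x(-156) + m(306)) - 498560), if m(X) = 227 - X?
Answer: -143722404280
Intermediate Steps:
x(g) = -67 + 2*g*(-92 + g) (x(g) = 2 + ((-130 + 61) + (g - 92)*(g + g)) = 2 + (-69 + (-92 + g)*(2*g)) = 2 + (-69 + 2*g*(-92 + g)) = -67 + 2*g*(-92 + g))
(225010 + 116106)*((x(-156) + m(306)) - 498560) = (225010 + 116106)*(((-67 - 184*(-156) + 2*(-156)²) + (227 - 1*306)) - 498560) = 341116*(((-67 + 28704 + 2*24336) + (227 - 306)) - 498560) = 341116*(((-67 + 28704 + 48672) - 79) - 498560) = 341116*((77309 - 79) - 498560) = 341116*(77230 - 498560) = 341116*(-421330) = -143722404280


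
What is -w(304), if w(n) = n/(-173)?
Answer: 304/173 ≈ 1.7572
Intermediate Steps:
w(n) = -n/173 (w(n) = n*(-1/173) = -n/173)
-w(304) = -(-1)*304/173 = -1*(-304/173) = 304/173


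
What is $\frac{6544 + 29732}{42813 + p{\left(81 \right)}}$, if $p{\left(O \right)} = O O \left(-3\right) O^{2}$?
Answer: $- \frac{6046}{21516225} \approx -0.000281$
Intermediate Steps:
$p{\left(O \right)} = - 3 O^{4}$ ($p{\left(O \right)} = O^{2} \left(-3\right) O^{2} = - 3 O^{2} O^{2} = - 3 O^{4}$)
$\frac{6544 + 29732}{42813 + p{\left(81 \right)}} = \frac{6544 + 29732}{42813 - 3 \cdot 81^{4}} = \frac{36276}{42813 - 129140163} = \frac{36276}{-129097350} = 36276 \left(- \frac{1}{129097350}\right) = - \frac{6046}{21516225}$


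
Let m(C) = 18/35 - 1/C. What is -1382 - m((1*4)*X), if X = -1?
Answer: -193587/140 ≈ -1382.8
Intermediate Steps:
m(C) = 18/35 - 1/C (m(C) = 18*(1/35) - 1/C = 18/35 - 1/C)
-1382 - m((1*4)*X) = -1382 - (18/35 - 1/((1*4)*(-1))) = -1382 - (18/35 - 1/(4*(-1))) = -1382 - (18/35 - 1/(-4)) = -1382 - (18/35 - 1*(-¼)) = -1382 - (18/35 + ¼) = -1382 - 1*107/140 = -1382 - 107/140 = -193587/140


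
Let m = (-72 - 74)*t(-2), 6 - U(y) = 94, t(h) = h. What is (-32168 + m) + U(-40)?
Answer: -31964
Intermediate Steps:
U(y) = -88 (U(y) = 6 - 1*94 = 6 - 94 = -88)
m = 292 (m = (-72 - 74)*(-2) = -146*(-2) = 292)
(-32168 + m) + U(-40) = (-32168 + 292) - 88 = -31876 - 88 = -31964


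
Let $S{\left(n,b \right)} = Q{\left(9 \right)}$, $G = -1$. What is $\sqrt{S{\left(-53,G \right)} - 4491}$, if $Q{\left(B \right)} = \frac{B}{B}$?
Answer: $i \sqrt{4490} \approx 67.007 i$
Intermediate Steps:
$Q{\left(B \right)} = 1$
$S{\left(n,b \right)} = 1$
$\sqrt{S{\left(-53,G \right)} - 4491} = \sqrt{1 - 4491} = \sqrt{-4490} = i \sqrt{4490}$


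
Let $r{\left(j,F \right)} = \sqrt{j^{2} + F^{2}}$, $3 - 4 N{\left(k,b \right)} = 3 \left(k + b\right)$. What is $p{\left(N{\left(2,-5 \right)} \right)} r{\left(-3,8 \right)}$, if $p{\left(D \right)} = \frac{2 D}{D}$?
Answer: $2 \sqrt{73} \approx 17.088$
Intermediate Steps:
$N{\left(k,b \right)} = \frac{3}{4} - \frac{3 b}{4} - \frac{3 k}{4}$ ($N{\left(k,b \right)} = \frac{3}{4} - \frac{3 \left(k + b\right)}{4} = \frac{3}{4} - \frac{3 \left(b + k\right)}{4} = \frac{3}{4} - \frac{3 b + 3 k}{4} = \frac{3}{4} - \left(\frac{3 b}{4} + \frac{3 k}{4}\right) = \frac{3}{4} - \frac{3 b}{4} - \frac{3 k}{4}$)
$p{\left(D \right)} = 2$
$r{\left(j,F \right)} = \sqrt{F^{2} + j^{2}}$
$p{\left(N{\left(2,-5 \right)} \right)} r{\left(-3,8 \right)} = 2 \sqrt{8^{2} + \left(-3\right)^{2}} = 2 \sqrt{64 + 9} = 2 \sqrt{73}$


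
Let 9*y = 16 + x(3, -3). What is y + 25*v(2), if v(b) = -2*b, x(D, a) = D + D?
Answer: -878/9 ≈ -97.556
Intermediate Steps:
x(D, a) = 2*D
y = 22/9 (y = (16 + 2*3)/9 = (16 + 6)/9 = (⅑)*22 = 22/9 ≈ 2.4444)
y + 25*v(2) = 22/9 + 25*(-2*2) = 22/9 + 25*(-4) = 22/9 - 100 = -878/9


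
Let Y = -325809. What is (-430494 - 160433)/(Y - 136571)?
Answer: 590927/462380 ≈ 1.2780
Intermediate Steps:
(-430494 - 160433)/(Y - 136571) = (-430494 - 160433)/(-325809 - 136571) = -590927/(-462380) = -590927*(-1/462380) = 590927/462380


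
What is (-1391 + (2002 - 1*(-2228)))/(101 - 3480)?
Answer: -2839/3379 ≈ -0.84019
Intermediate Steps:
(-1391 + (2002 - 1*(-2228)))/(101 - 3480) = (-1391 + (2002 + 2228))/(-3379) = (-1391 + 4230)*(-1/3379) = 2839*(-1/3379) = -2839/3379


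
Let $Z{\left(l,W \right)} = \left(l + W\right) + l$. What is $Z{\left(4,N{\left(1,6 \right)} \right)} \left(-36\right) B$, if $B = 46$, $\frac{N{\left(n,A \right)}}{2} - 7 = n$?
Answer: $-39744$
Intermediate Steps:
$N{\left(n,A \right)} = 14 + 2 n$
$Z{\left(l,W \right)} = W + 2 l$ ($Z{\left(l,W \right)} = \left(W + l\right) + l = W + 2 l$)
$Z{\left(4,N{\left(1,6 \right)} \right)} \left(-36\right) B = \left(\left(14 + 2 \cdot 1\right) + 2 \cdot 4\right) \left(-36\right) 46 = \left(\left(14 + 2\right) + 8\right) \left(-36\right) 46 = \left(16 + 8\right) \left(-36\right) 46 = 24 \left(-36\right) 46 = \left(-864\right) 46 = -39744$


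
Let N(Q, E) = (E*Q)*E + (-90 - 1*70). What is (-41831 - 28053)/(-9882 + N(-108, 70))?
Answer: 34942/269621 ≈ 0.12960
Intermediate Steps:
N(Q, E) = -160 + Q*E² (N(Q, E) = Q*E² + (-90 - 70) = Q*E² - 160 = -160 + Q*E²)
(-41831 - 28053)/(-9882 + N(-108, 70)) = (-41831 - 28053)/(-9882 + (-160 - 108*70²)) = -69884/(-9882 + (-160 - 108*4900)) = -69884/(-9882 + (-160 - 529200)) = -69884/(-9882 - 529360) = -69884/(-539242) = -69884*(-1/539242) = 34942/269621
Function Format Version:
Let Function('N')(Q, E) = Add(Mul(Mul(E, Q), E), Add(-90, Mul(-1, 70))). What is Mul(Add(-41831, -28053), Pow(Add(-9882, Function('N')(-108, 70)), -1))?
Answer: Rational(34942, 269621) ≈ 0.12960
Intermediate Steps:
Function('N')(Q, E) = Add(-160, Mul(Q, Pow(E, 2))) (Function('N')(Q, E) = Add(Mul(Q, Pow(E, 2)), Add(-90, -70)) = Add(Mul(Q, Pow(E, 2)), -160) = Add(-160, Mul(Q, Pow(E, 2))))
Mul(Add(-41831, -28053), Pow(Add(-9882, Function('N')(-108, 70)), -1)) = Mul(Add(-41831, -28053), Pow(Add(-9882, Add(-160, Mul(-108, Pow(70, 2)))), -1)) = Mul(-69884, Pow(Add(-9882, Add(-160, Mul(-108, 4900))), -1)) = Mul(-69884, Pow(Add(-9882, Add(-160, -529200)), -1)) = Mul(-69884, Pow(Add(-9882, -529360), -1)) = Mul(-69884, Pow(-539242, -1)) = Mul(-69884, Rational(-1, 539242)) = Rational(34942, 269621)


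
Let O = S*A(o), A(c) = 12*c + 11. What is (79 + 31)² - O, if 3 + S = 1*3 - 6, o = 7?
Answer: 12670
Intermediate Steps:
S = -6 (S = -3 + (1*3 - 6) = -3 + (3 - 6) = -3 - 3 = -6)
A(c) = 11 + 12*c
O = -570 (O = -6*(11 + 12*7) = -6*(11 + 84) = -6*95 = -570)
(79 + 31)² - O = (79 + 31)² - 1*(-570) = 110² + 570 = 12100 + 570 = 12670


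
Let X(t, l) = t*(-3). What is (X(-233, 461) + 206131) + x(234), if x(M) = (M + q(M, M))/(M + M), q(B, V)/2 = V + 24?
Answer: 16132865/78 ≈ 2.0683e+5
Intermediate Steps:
q(B, V) = 48 + 2*V (q(B, V) = 2*(V + 24) = 2*(24 + V) = 48 + 2*V)
X(t, l) = -3*t
x(M) = (48 + 3*M)/(2*M) (x(M) = (M + (48 + 2*M))/(M + M) = (48 + 3*M)/((2*M)) = (48 + 3*M)*(1/(2*M)) = (48 + 3*M)/(2*M))
(X(-233, 461) + 206131) + x(234) = (-3*(-233) + 206131) + (3/2 + 24/234) = (699 + 206131) + (3/2 + 24*(1/234)) = 206830 + (3/2 + 4/39) = 206830 + 125/78 = 16132865/78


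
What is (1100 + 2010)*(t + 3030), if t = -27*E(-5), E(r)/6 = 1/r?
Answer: 9524064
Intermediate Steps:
E(r) = 6/r
t = 162/5 (t = -162/(-5) = -162*(-1)/5 = -27*(-6/5) = 162/5 ≈ 32.400)
(1100 + 2010)*(t + 3030) = (1100 + 2010)*(162/5 + 3030) = 3110*(15312/5) = 9524064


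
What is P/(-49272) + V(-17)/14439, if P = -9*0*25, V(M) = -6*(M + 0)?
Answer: 34/4813 ≈ 0.0070642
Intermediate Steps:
V(M) = -6*M
P = 0 (P = 0*25 = 0)
P/(-49272) + V(-17)/14439 = 0/(-49272) - 6*(-17)/14439 = 0*(-1/49272) + 102*(1/14439) = 0 + 34/4813 = 34/4813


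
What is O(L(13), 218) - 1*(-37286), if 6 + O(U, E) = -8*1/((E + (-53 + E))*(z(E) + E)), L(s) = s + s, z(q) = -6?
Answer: 756746718/20299 ≈ 37280.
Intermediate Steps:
L(s) = 2*s
O(U, E) = -6 - 8/((-53 + 2*E)*(-6 + E)) (O(U, E) = -6 - 8*1/((-6 + E)*(E + (-53 + E))) = -6 - 8*1/((-53 + 2*E)*(-6 + E)) = -6 - 8/((-53 + 2*E)*(-6 + E)))
O(L(13), 218) - 1*(-37286) = 2*(-958 - 6*218**2 + 195*218)/(318 - 65*218 + 2*218**2) - 1*(-37286) = 2*(-958 - 6*47524 + 42510)/(318 - 14170 + 2*47524) + 37286 = 2*(-958 - 285144 + 42510)/(318 - 14170 + 95048) + 37286 = 2*(-243592)/81196 + 37286 = 2*(1/81196)*(-243592) + 37286 = -121796/20299 + 37286 = 756746718/20299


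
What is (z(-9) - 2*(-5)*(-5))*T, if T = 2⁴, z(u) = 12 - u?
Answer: -464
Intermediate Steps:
T = 16
(z(-9) - 2*(-5)*(-5))*T = ((12 - 1*(-9)) - 2*(-5)*(-5))*16 = ((12 + 9) + 10*(-5))*16 = (21 - 50)*16 = -29*16 = -464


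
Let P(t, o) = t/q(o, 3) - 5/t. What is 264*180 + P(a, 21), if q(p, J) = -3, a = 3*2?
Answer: 285103/6 ≈ 47517.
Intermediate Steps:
a = 6
P(t, o) = -5/t - t/3 (P(t, o) = t/(-3) - 5/t = t*(-1/3) - 5/t = -t/3 - 5/t = -5/t - t/3)
264*180 + P(a, 21) = 264*180 + (-5/6 - 1/3*6) = 47520 + (-5*1/6 - 2) = 47520 + (-5/6 - 2) = 47520 - 17/6 = 285103/6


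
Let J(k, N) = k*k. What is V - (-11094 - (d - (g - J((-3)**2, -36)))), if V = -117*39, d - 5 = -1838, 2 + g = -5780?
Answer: 10561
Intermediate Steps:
g = -5782 (g = -2 - 5780 = -5782)
J(k, N) = k**2
d = -1833 (d = 5 - 1838 = -1833)
V = -4563
V - (-11094 - (d - (g - J((-3)**2, -36)))) = -4563 - (-11094 - (-1833 - (-5782 - ((-3)**2)**2))) = -4563 - (-11094 - (-1833 - (-5782 - 1*9**2))) = -4563 - (-11094 - (-1833 - (-5782 - 1*81))) = -4563 - (-11094 - (-1833 - (-5782 - 81))) = -4563 - (-11094 - (-1833 - 1*(-5863))) = -4563 - (-11094 - (-1833 + 5863)) = -4563 - (-11094 - 1*4030) = -4563 - (-11094 - 4030) = -4563 - 1*(-15124) = -4563 + 15124 = 10561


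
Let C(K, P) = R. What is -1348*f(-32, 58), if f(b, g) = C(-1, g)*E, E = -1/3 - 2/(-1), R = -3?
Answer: 6740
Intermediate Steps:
C(K, P) = -3
E = 5/3 (E = -1*⅓ - 2*(-1) = -⅓ + 2 = 5/3 ≈ 1.6667)
f(b, g) = -5 (f(b, g) = -3*5/3 = -5)
-1348*f(-32, 58) = -1348*(-5) = 6740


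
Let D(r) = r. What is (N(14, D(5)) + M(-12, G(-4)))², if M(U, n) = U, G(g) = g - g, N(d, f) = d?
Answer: 4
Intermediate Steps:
G(g) = 0
(N(14, D(5)) + M(-12, G(-4)))² = (14 - 12)² = 2² = 4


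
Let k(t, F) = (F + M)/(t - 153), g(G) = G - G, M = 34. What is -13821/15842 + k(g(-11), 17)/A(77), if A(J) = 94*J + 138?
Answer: -152923465/175275888 ≈ -0.87247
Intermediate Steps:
g(G) = 0
k(t, F) = (34 + F)/(-153 + t) (k(t, F) = (F + 34)/(t - 153) = (34 + F)/(-153 + t))
A(J) = 138 + 94*J
-13821/15842 + k(g(-11), 17)/A(77) = -13821/15842 + ((34 + 17)/(-153 + 0))/(138 + 94*77) = -13821*1/15842 + (51/(-153))/(138 + 7238) = -13821/15842 - 1/153*51/7376 = -13821/15842 - ⅓*1/7376 = -13821/15842 - 1/22128 = -152923465/175275888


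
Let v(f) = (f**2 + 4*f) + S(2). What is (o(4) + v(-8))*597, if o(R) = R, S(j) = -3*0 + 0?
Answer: 21492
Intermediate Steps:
S(j) = 0 (S(j) = 0 + 0 = 0)
v(f) = f**2 + 4*f (v(f) = (f**2 + 4*f) + 0 = f**2 + 4*f)
(o(4) + v(-8))*597 = (4 - 8*(4 - 8))*597 = (4 - 8*(-4))*597 = (4 + 32)*597 = 36*597 = 21492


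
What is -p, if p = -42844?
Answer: 42844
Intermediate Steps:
-p = -1*(-42844) = 42844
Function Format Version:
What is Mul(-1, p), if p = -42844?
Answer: 42844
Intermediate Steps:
Mul(-1, p) = Mul(-1, -42844) = 42844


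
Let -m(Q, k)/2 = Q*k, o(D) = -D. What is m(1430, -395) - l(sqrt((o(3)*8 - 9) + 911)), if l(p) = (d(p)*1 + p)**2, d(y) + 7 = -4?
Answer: 1128701 + 22*sqrt(878) ≈ 1.1294e+6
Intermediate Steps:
d(y) = -11 (d(y) = -7 - 4 = -11)
m(Q, k) = -2*Q*k
l(p) = (-11 + p)**2 (l(p) = (-11*1 + p)**2 = (-11 + p)**2)
m(1430, -395) - l(sqrt((o(3)*8 - 9) + 911)) = -2*1430*(-395) - (-11 + sqrt((-1*3*8 - 9) + 911))**2 = 1129700 - (-11 + sqrt((-3*8 - 9) + 911))**2 = 1129700 - (-11 + sqrt((-24 - 9) + 911))**2 = 1129700 - (-11 + sqrt(-33 + 911))**2 = 1129700 - (-11 + sqrt(878))**2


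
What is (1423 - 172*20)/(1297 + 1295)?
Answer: -2017/2592 ≈ -0.77816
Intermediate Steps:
(1423 - 172*20)/(1297 + 1295) = (1423 - 3440)/2592 = -2017*1/2592 = -2017/2592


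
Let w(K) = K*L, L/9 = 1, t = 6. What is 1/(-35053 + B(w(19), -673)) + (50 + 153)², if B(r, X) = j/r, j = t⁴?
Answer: 27439548348/665863 ≈ 41209.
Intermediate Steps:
L = 9 (L = 9*1 = 9)
w(K) = 9*K (w(K) = K*9 = 9*K)
j = 1296 (j = 6⁴ = 1296)
B(r, X) = 1296/r
1/(-35053 + B(w(19), -673)) + (50 + 153)² = 1/(-35053 + 1296/((9*19))) + (50 + 153)² = 1/(-35053 + 1296/171) + 203² = 1/(-35053 + 1296*(1/171)) + 41209 = 1/(-35053 + 144/19) + 41209 = 1/(-665863/19) + 41209 = -19/665863 + 41209 = 27439548348/665863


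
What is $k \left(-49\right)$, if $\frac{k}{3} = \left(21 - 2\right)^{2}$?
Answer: $-53067$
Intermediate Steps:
$k = 1083$ ($k = 3 \left(21 - 2\right)^{2} = 3 \cdot 19^{2} = 3 \cdot 361 = 1083$)
$k \left(-49\right) = 1083 \left(-49\right) = -53067$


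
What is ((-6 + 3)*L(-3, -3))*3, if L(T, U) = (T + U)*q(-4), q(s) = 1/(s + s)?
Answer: -27/4 ≈ -6.7500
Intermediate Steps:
q(s) = 1/(2*s)
L(T, U) = -T/8 - U/8 (L(T, U) = (T + U)*((1/2)/(-4)) = (T + U)*((1/2)*(-1/4)) = (T + U)*(-1/8) = -T/8 - U/8)
((-6 + 3)*L(-3, -3))*3 = ((-6 + 3)*(-1/8*(-3) - 1/8*(-3)))*3 = -3*(3/8 + 3/8)*3 = -3*3/4*3 = -9/4*3 = -27/4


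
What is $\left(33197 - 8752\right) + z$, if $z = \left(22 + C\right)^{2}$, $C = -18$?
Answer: $24461$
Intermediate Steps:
$z = 16$ ($z = \left(22 - 18\right)^{2} = 4^{2} = 16$)
$\left(33197 - 8752\right) + z = \left(33197 - 8752\right) + 16 = 24445 + 16 = 24461$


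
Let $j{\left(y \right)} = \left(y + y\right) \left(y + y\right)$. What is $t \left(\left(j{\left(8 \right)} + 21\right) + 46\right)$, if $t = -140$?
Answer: $-45220$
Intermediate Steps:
$j{\left(y \right)} = 4 y^{2}$ ($j{\left(y \right)} = 2 y 2 y = 4 y^{2}$)
$t \left(\left(j{\left(8 \right)} + 21\right) + 46\right) = - 140 \left(\left(4 \cdot 8^{2} + 21\right) + 46\right) = - 140 \left(\left(4 \cdot 64 + 21\right) + 46\right) = - 140 \left(\left(256 + 21\right) + 46\right) = - 140 \left(277 + 46\right) = \left(-140\right) 323 = -45220$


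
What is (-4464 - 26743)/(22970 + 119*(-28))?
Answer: -31207/19638 ≈ -1.5891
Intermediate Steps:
(-4464 - 26743)/(22970 + 119*(-28)) = -31207/(22970 - 3332) = -31207/19638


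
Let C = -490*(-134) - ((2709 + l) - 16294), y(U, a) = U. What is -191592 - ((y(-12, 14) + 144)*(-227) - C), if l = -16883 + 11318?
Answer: -76818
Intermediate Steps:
l = -5565
C = 84810 (C = -490*(-134) - ((2709 - 5565) - 16294) = 65660 - (-2856 - 16294) = 65660 - 1*(-19150) = 65660 + 19150 = 84810)
-191592 - ((y(-12, 14) + 144)*(-227) - C) = -191592 - ((-12 + 144)*(-227) - 1*84810) = -191592 - (132*(-227) - 84810) = -191592 - (-29964 - 84810) = -191592 - 1*(-114774) = -191592 + 114774 = -76818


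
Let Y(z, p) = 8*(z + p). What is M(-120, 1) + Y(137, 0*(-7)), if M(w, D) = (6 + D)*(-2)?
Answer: 1082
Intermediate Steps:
Y(z, p) = 8*p + 8*z (Y(z, p) = 8*(p + z) = 8*p + 8*z)
M(w, D) = -12 - 2*D
M(-120, 1) + Y(137, 0*(-7)) = (-12 - 2*1) + (8*(0*(-7)) + 8*137) = (-12 - 2) + (8*0 + 1096) = -14 + (0 + 1096) = -14 + 1096 = 1082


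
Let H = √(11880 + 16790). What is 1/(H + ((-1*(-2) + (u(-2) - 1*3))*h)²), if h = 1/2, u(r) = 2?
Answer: -4/458719 + 16*√28670/458719 ≈ 0.0058972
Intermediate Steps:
h = ½ ≈ 0.50000
H = √28670 ≈ 169.32
1/(H + ((-1*(-2) + (u(-2) - 1*3))*h)²) = 1/(√28670 + ((-1*(-2) + (2 - 1*3))*(½))²) = 1/(√28670 + ((2 + (2 - 3))*(½))²) = 1/(√28670 + ((2 - 1)*(½))²) = 1/(√28670 + (1*(½))²) = 1/(√28670 + (½)²) = 1/(√28670 + ¼) = 1/(¼ + √28670)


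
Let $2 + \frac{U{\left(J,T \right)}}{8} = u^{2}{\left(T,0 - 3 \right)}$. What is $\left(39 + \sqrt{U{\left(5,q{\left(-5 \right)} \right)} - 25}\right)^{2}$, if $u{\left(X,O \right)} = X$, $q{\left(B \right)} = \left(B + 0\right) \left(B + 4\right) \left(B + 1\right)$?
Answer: $4680 + 702 \sqrt{39} \approx 9064.0$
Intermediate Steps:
$q{\left(B \right)} = B \left(1 + B\right) \left(4 + B\right)$ ($q{\left(B \right)} = B \left(4 + B\right) \left(1 + B\right) = B \left(1 + B\right) \left(4 + B\right)$)
$U{\left(J,T \right)} = -16 + 8 T^{2}$
$\left(39 + \sqrt{U{\left(5,q{\left(-5 \right)} \right)} - 25}\right)^{2} = \left(39 + \sqrt{\left(-16 + 8 \left(- 5 \left(4 + \left(-5\right)^{2} + 5 \left(-5\right)\right)\right)^{2}\right) - 25}\right)^{2} = \left(39 + \sqrt{\left(-16 + 8 \left(- 5 \left(4 + 25 - 25\right)\right)^{2}\right) - 25}\right)^{2} = \left(39 + \sqrt{\left(-16 + 8 \left(\left(-5\right) 4\right)^{2}\right) - 25}\right)^{2} = \left(39 + \sqrt{\left(-16 + 8 \left(-20\right)^{2}\right) - 25}\right)^{2} = \left(39 + \sqrt{\left(-16 + 8 \cdot 400\right) - 25}\right)^{2} = \left(39 + \sqrt{\left(-16 + 3200\right) - 25}\right)^{2} = \left(39 + \sqrt{3184 - 25}\right)^{2} = \left(39 + \sqrt{3159}\right)^{2} = \left(39 + 9 \sqrt{39}\right)^{2}$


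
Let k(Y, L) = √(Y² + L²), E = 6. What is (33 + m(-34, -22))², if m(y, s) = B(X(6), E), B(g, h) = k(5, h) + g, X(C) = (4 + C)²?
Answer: (133 + √61)² ≈ 19828.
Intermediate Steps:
k(Y, L) = √(L² + Y²)
B(g, h) = g + √(25 + h²) (B(g, h) = √(h² + 5²) + g = √(h² + 25) + g = √(25 + h²) + g = g + √(25 + h²))
m(y, s) = 100 + √61 (m(y, s) = (4 + 6)² + √(25 + 6²) = 10² + √(25 + 36) = 100 + √61)
(33 + m(-34, -22))² = (33 + (100 + √61))² = (133 + √61)²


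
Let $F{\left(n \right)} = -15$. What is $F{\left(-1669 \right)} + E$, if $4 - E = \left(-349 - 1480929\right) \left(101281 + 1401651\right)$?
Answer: $2226260107085$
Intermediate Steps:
$E = 2226260107100$ ($E = 4 - \left(-349 - 1480929\right) \left(101281 + 1401651\right) = 4 - \left(-1481278\right) 1502932 = 4 - -2226260107096 = 4 + 2226260107096 = 2226260107100$)
$F{\left(-1669 \right)} + E = -15 + 2226260107100 = 2226260107085$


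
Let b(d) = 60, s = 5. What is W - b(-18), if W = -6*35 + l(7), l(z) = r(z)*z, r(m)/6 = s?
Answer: -60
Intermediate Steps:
r(m) = 30 (r(m) = 6*5 = 30)
l(z) = 30*z
W = 0 (W = -6*35 + 30*7 = -210 + 210 = 0)
W - b(-18) = 0 - 1*60 = 0 - 60 = -60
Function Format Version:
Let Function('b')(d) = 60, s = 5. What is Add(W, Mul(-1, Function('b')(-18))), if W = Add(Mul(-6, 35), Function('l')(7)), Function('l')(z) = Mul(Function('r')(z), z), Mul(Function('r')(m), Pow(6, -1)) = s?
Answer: -60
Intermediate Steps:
Function('r')(m) = 30 (Function('r')(m) = Mul(6, 5) = 30)
Function('l')(z) = Mul(30, z)
W = 0 (W = Add(Mul(-6, 35), Mul(30, 7)) = Add(-210, 210) = 0)
Add(W, Mul(-1, Function('b')(-18))) = Add(0, Mul(-1, 60)) = Add(0, -60) = -60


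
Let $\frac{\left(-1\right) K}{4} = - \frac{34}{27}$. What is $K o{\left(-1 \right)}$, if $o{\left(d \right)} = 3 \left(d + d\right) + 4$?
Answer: $- \frac{272}{27} \approx -10.074$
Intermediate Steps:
$o{\left(d \right)} = 4 + 6 d$ ($o{\left(d \right)} = 3 \cdot 2 d + 4 = 6 d + 4 = 4 + 6 d$)
$K = \frac{136}{27}$ ($K = - 4 \left(- \frac{34}{27}\right) = - 4 \left(\left(-34\right) \frac{1}{27}\right) = \left(-4\right) \left(- \frac{34}{27}\right) = \frac{136}{27} \approx 5.037$)
$K o{\left(-1 \right)} = \frac{136 \left(4 + 6 \left(-1\right)\right)}{27} = \frac{136 \left(4 - 6\right)}{27} = \frac{136}{27} \left(-2\right) = - \frac{272}{27}$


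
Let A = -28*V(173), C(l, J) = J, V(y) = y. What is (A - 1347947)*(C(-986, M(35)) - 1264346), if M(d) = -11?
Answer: 1710410770387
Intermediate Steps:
A = -4844 (A = -28*173 = -4844)
(A - 1347947)*(C(-986, M(35)) - 1264346) = (-4844 - 1347947)*(-11 - 1264346) = -1352791*(-1264357) = 1710410770387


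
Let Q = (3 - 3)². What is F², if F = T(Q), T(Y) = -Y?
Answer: 0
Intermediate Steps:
Q = 0 (Q = 0² = 0)
F = 0 (F = -1*0 = 0)
F² = 0² = 0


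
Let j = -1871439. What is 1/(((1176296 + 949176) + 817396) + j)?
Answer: 1/1071429 ≈ 9.3333e-7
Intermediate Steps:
1/(((1176296 + 949176) + 817396) + j) = 1/(((1176296 + 949176) + 817396) - 1871439) = 1/((2125472 + 817396) - 1871439) = 1/(2942868 - 1871439) = 1/1071429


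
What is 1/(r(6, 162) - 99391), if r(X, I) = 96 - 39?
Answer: -1/99334 ≈ -1.0067e-5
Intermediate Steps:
r(X, I) = 57
1/(r(6, 162) - 99391) = 1/(57 - 99391) = 1/(-99334) = -1/99334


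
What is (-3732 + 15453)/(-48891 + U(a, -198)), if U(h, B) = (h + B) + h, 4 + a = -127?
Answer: -11721/49351 ≈ -0.23750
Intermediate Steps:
a = -131 (a = -4 - 127 = -131)
U(h, B) = B + 2*h (U(h, B) = (B + h) + h = B + 2*h)
(-3732 + 15453)/(-48891 + U(a, -198)) = (-3732 + 15453)/(-48891 + (-198 + 2*(-131))) = 11721/(-48891 + (-198 - 262)) = 11721/(-48891 - 460) = 11721/(-49351) = 11721*(-1/49351) = -11721/49351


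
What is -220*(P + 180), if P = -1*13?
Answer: -36740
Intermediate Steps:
P = -13
-220*(P + 180) = -220*(-13 + 180) = -220*167 = -36740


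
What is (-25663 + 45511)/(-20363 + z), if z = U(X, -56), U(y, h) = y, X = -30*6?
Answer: -19848/20543 ≈ -0.96617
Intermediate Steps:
X = -180
z = -180
(-25663 + 45511)/(-20363 + z) = (-25663 + 45511)/(-20363 - 180) = 19848/(-20543) = 19848*(-1/20543) = -19848/20543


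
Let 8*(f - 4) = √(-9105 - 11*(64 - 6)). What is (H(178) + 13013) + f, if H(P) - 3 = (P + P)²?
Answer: 139756 + I*√9743/8 ≈ 1.3976e+5 + 12.338*I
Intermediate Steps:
H(P) = 3 + 4*P² (H(P) = 3 + (P + P)² = 3 + (2*P)² = 3 + 4*P²)
f = 4 + I*√9743/8 (f = 4 + √(-9105 - 11*(64 - 6))/8 = 4 + √(-9105 - 11*58)/8 = 4 + √(-9105 - 638)/8 = 4 + √(-9743)/8 = 4 + (I*√9743)/8 = 4 + I*√9743/8 ≈ 4.0 + 12.338*I)
(H(178) + 13013) + f = ((3 + 4*178²) + 13013) + (4 + I*√9743/8) = ((3 + 4*31684) + 13013) + (4 + I*√9743/8) = ((3 + 126736) + 13013) + (4 + I*√9743/8) = (126739 + 13013) + (4 + I*√9743/8) = 139752 + (4 + I*√9743/8) = 139756 + I*√9743/8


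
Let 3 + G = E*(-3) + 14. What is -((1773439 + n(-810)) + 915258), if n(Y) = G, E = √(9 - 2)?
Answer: -2688708 + 3*√7 ≈ -2.6887e+6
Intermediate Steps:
E = √7 ≈ 2.6458
G = 11 - 3*√7 (G = -3 + (√7*(-3) + 14) = -3 + (-3*√7 + 14) = -3 + (14 - 3*√7) = 11 - 3*√7 ≈ 3.0627)
n(Y) = 11 - 3*√7
-((1773439 + n(-810)) + 915258) = -((1773439 + (11 - 3*√7)) + 915258) = -((1773450 - 3*√7) + 915258) = -(2688708 - 3*√7) = -2688708 + 3*√7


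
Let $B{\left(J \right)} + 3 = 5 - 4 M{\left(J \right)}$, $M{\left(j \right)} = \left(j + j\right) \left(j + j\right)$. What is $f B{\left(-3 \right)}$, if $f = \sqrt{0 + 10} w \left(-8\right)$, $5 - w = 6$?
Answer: $- 1136 \sqrt{10} \approx -3592.3$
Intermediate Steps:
$w = -1$ ($w = 5 - 6 = -1$)
$M{\left(j \right)} = 4 j^{2}$ ($M{\left(j \right)} = 2 j 2 j = 4 j^{2}$)
$B{\left(J \right)} = 2 - 16 J^{2}$ ($B{\left(J \right)} = -3 - \left(-5 + 4 \cdot 4 J^{2}\right) = -3 - \left(-5 + 16 J^{2}\right) = 2 - 16 J^{2}$)
$f = 8 \sqrt{10}$ ($f = \sqrt{0 + 10} \left(-1\right) \left(-8\right) = \sqrt{10} \left(-1\right) \left(-8\right) = - \sqrt{10} \left(-8\right) = 8 \sqrt{10} \approx 25.298$)
$f B{\left(-3 \right)} = 8 \sqrt{10} \left(2 - 16 \left(-3\right)^{2}\right) = 8 \sqrt{10} \left(2 - 144\right) = 8 \sqrt{10} \left(-142\right) = - 1136 \sqrt{10}$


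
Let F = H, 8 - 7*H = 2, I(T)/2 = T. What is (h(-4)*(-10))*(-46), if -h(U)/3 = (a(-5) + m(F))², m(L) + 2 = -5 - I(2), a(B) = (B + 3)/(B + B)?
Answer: -804816/5 ≈ -1.6096e+5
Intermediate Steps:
I(T) = 2*T
a(B) = (3 + B)/(2*B) (a(B) = (3 + B)/((2*B)) = (3 + B)*(1/(2*B)) = (3 + B)/(2*B))
H = 6/7 (H = 8/7 - ⅐*2 = 8/7 - 2/7 = 6/7 ≈ 0.85714)
F = 6/7 ≈ 0.85714
m(L) = -11 (m(L) = -2 + (-5 - 2*2) = -2 + (-5 - 1*4) = -2 + (-5 - 4) = -2 - 9 = -11)
h(U) = -8748/25 (h(U) = -3*((½)*(3 - 5)/(-5) - 11)² = -3*((½)*(-⅕)*(-2) - 11)² = -3*(⅕ - 11)² = -3*(-54/5)² = -3*2916/25 = -8748/25)
(h(-4)*(-10))*(-46) = -8748/25*(-10)*(-46) = (17496/5)*(-46) = -804816/5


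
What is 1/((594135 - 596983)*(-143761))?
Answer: 1/409431328 ≈ 2.4424e-9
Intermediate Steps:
1/((594135 - 596983)*(-143761)) = -1/143761/(-2848) = -1/2848*(-1/143761) = 1/409431328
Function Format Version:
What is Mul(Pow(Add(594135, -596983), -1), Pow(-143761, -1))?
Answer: Rational(1, 409431328) ≈ 2.4424e-9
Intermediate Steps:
Mul(Pow(Add(594135, -596983), -1), Pow(-143761, -1)) = Mul(Pow(-2848, -1), Rational(-1, 143761)) = Mul(Rational(-1, 2848), Rational(-1, 143761)) = Rational(1, 409431328)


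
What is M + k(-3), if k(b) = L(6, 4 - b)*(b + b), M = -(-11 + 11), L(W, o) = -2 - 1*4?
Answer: 36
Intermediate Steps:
L(W, o) = -6 (L(W, o) = -2 - 4 = -6)
M = 0 (M = -1*0 = 0)
k(b) = -12*b (k(b) = -6*(b + b) = -12*b)
M + k(-3) = 0 - 12*(-3) = 0 + 36 = 36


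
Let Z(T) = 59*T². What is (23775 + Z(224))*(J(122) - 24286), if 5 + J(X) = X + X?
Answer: -71760071473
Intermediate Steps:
J(X) = -5 + 2*X (J(X) = -5 + (X + X) = -5 + 2*X)
(23775 + Z(224))*(J(122) - 24286) = (23775 + 59*224²)*((-5 + 2*122) - 24286) = (23775 + 59*50176)*((-5 + 244) - 24286) = (23775 + 2960384)*(239 - 24286) = 2984159*(-24047) = -71760071473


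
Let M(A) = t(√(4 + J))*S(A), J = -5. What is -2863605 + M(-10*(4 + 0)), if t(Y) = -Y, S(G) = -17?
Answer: -2863605 + 17*I ≈ -2.8636e+6 + 17.0*I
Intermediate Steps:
M(A) = 17*I (M(A) = -√(4 - 5)*(-17) = -√(-1)*(-17) = -I*(-17) = 17*I)
-2863605 + M(-10*(4 + 0)) = -2863605 + 17*I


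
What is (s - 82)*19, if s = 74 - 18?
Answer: -494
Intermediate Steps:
s = 56
(s - 82)*19 = (56 - 82)*19 = -26*19 = -494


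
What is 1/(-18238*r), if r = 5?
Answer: -1/91190 ≈ -1.0966e-5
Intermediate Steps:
1/(-18238*r) = 1/(-18238*5) = 1/(-91190) = -1/91190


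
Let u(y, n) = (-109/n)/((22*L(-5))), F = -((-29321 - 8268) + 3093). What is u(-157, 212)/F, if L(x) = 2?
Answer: -109/321778688 ≈ -3.3874e-7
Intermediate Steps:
F = 34496 (F = -(-37589 + 3093) = -1*(-34496) = 34496)
u(y, n) = -109/(44*n) (u(y, n) = (-109/n)/((22*2)) = -109/n/44 = -109/n*(1/44) = -109/(44*n))
u(-157, 212)/F = -109/44/212/34496 = -109/44*1/212*(1/34496) = -109/9328*1/34496 = -109/321778688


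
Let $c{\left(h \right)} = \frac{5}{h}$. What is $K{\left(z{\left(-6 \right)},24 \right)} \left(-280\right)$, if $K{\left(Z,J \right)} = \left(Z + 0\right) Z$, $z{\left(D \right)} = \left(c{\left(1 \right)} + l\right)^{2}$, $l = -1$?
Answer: $-71680$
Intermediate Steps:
$z{\left(D \right)} = 16$ ($z{\left(D \right)} = \left(\frac{5}{1} - 1\right)^{2} = \left(5 \cdot 1 - 1\right)^{2} = \left(5 - 1\right)^{2} = 4^{2} = 16$)
$K{\left(Z,J \right)} = Z^{2}$ ($K{\left(Z,J \right)} = Z Z = Z^{2}$)
$K{\left(z{\left(-6 \right)},24 \right)} \left(-280\right) = 16^{2} \left(-280\right) = 256 \left(-280\right) = -71680$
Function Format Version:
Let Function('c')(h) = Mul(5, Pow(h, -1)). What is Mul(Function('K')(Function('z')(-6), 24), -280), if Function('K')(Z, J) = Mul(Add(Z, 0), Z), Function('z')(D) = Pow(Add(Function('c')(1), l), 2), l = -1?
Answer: -71680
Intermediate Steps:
Function('z')(D) = 16 (Function('z')(D) = Pow(Add(Mul(5, Pow(1, -1)), -1), 2) = Pow(Add(Mul(5, 1), -1), 2) = Pow(Add(5, -1), 2) = Pow(4, 2) = 16)
Function('K')(Z, J) = Pow(Z, 2) (Function('K')(Z, J) = Mul(Z, Z) = Pow(Z, 2))
Mul(Function('K')(Function('z')(-6), 24), -280) = Mul(Pow(16, 2), -280) = Mul(256, -280) = -71680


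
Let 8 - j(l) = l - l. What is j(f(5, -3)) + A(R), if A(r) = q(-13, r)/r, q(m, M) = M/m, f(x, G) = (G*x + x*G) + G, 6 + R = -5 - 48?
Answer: 103/13 ≈ 7.9231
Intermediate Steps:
R = -59 (R = -6 + (-5 - 48) = -6 - 53 = -59)
f(x, G) = G + 2*G*x (f(x, G) = (G*x + G*x) + G = 2*G*x + G = G + 2*G*x)
j(l) = 8 (j(l) = 8 - (l - l) = 8 - 1*0 = 8 + 0 = 8)
A(r) = -1/13 (A(r) = (r/(-13))/r = (r*(-1/13))/r = (-r/13)/r = -1/13)
j(f(5, -3)) + A(R) = 8 - 1/13 = 103/13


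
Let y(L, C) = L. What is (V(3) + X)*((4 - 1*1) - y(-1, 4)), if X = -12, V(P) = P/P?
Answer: -44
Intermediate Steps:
V(P) = 1
(V(3) + X)*((4 - 1*1) - y(-1, 4)) = (1 - 12)*((4 - 1*1) - 1*(-1)) = -11*((4 - 1) + 1) = -11*(3 + 1) = -11*4 = -44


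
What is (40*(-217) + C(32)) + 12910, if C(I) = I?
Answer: 4262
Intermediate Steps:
(40*(-217) + C(32)) + 12910 = (40*(-217) + 32) + 12910 = (-8680 + 32) + 12910 = -8648 + 12910 = 4262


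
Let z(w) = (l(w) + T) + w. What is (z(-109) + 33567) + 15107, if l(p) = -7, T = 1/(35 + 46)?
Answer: 3933199/81 ≈ 48558.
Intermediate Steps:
T = 1/81 ≈ 0.012346
z(w) = -566/81 + w (z(w) = (-7 + 1/81) + w = -566/81 + w)
(z(-109) + 33567) + 15107 = ((-566/81 - 109) + 33567) + 15107 = (-9395/81 + 33567) + 15107 = 2709532/81 + 15107 = 3933199/81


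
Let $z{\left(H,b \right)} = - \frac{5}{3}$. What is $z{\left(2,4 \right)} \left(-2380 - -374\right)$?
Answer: $\frac{10030}{3} \approx 3343.3$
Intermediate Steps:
$z{\left(H,b \right)} = - \frac{5}{3}$ ($z{\left(H,b \right)} = \left(-5\right) \frac{1}{3} = - \frac{5}{3}$)
$z{\left(2,4 \right)} \left(-2380 - -374\right) = - \frac{5 \left(-2380 - -374\right)}{3} = - \frac{5 \left(-2380 + 374\right)}{3} = \left(- \frac{5}{3}\right) \left(-2006\right) = \frac{10030}{3}$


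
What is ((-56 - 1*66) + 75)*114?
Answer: -5358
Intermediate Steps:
((-56 - 1*66) + 75)*114 = ((-56 - 66) + 75)*114 = (-122 + 75)*114 = -47*114 = -5358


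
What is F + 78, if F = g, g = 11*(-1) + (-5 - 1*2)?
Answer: 60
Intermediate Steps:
g = -18 (g = -11 + (-5 - 2) = -11 - 7 = -18)
F = -18
F + 78 = -18 + 78 = 60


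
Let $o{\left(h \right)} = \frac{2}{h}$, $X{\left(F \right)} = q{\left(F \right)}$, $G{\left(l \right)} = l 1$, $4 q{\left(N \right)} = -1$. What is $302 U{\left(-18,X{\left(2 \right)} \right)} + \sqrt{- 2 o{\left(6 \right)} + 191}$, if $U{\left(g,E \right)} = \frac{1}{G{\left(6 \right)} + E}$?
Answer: $\frac{1208}{23} + \frac{\sqrt{1713}}{3} \approx 66.318$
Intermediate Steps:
$q{\left(N \right)} = - \frac{1}{4}$ ($q{\left(N \right)} = \frac{1}{4} \left(-1\right) = - \frac{1}{4}$)
$G{\left(l \right)} = l$
$X{\left(F \right)} = - \frac{1}{4}$
$U{\left(g,E \right)} = \frac{1}{6 + E}$
$302 U{\left(-18,X{\left(2 \right)} \right)} + \sqrt{- 2 o{\left(6 \right)} + 191} = \frac{302}{6 - \frac{1}{4}} + \sqrt{- 2 \cdot \frac{2}{6} + 191} = \frac{302}{\frac{23}{4}} + \sqrt{- 2 \cdot 2 \cdot \frac{1}{6} + 191} = 302 \cdot \frac{4}{23} + \sqrt{\left(-2\right) \frac{1}{3} + 191} = \frac{1208}{23} + \sqrt{- \frac{2}{3} + 191} = \frac{1208}{23} + \sqrt{\frac{571}{3}} = \frac{1208}{23} + \frac{\sqrt{1713}}{3}$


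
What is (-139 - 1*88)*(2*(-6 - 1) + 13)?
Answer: 227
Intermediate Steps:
(-139 - 1*88)*(2*(-6 - 1) + 13) = (-139 - 88)*(2*(-7) + 13) = -227*(-14 + 13) = -227*(-1) = 227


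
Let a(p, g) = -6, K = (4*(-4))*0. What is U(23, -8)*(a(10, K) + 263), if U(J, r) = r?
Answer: -2056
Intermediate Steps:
K = 0 (K = -16*0 = 0)
U(23, -8)*(a(10, K) + 263) = -8*(-6 + 263) = -8*257 = -2056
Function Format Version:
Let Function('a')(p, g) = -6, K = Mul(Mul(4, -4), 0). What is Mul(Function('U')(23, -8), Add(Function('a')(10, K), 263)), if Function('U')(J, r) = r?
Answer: -2056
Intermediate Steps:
K = 0 (K = Mul(-16, 0) = 0)
Mul(Function('U')(23, -8), Add(Function('a')(10, K), 263)) = Mul(-8, Add(-6, 263)) = Mul(-8, 257) = -2056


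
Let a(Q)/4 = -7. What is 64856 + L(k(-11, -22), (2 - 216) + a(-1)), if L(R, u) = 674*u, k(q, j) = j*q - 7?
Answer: -98252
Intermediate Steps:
a(Q) = -28 (a(Q) = 4*(-7) = -28)
k(q, j) = -7 + j*q
64856 + L(k(-11, -22), (2 - 216) + a(-1)) = 64856 + 674*((2 - 216) - 28) = 64856 + 674*(-214 - 28) = 64856 + 674*(-242) = 64856 - 163108 = -98252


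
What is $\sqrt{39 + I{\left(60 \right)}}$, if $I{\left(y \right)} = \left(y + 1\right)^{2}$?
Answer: $4 \sqrt{235} \approx 61.319$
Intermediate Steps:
$I{\left(y \right)} = \left(1 + y\right)^{2}$
$\sqrt{39 + I{\left(60 \right)}} = \sqrt{39 + \left(1 + 60\right)^{2}} = \sqrt{39 + 61^{2}} = \sqrt{39 + 3721} = \sqrt{3760} = 4 \sqrt{235}$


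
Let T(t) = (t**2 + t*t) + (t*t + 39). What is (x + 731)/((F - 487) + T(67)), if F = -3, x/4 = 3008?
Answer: 12763/13016 ≈ 0.98056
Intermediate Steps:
x = 12032 (x = 4*3008 = 12032)
T(t) = 39 + 3*t**2 (T(t) = (t**2 + t**2) + (t**2 + 39) = 2*t**2 + (39 + t**2) = 39 + 3*t**2)
(x + 731)/((F - 487) + T(67)) = (12032 + 731)/((-3 - 487) + (39 + 3*67**2)) = 12763/(-490 + (39 + 3*4489)) = 12763/(-490 + (39 + 13467)) = 12763/(-490 + 13506) = 12763/13016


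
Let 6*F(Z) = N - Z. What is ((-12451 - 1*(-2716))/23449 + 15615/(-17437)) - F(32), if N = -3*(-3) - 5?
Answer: 4116606992/1226640639 ≈ 3.3560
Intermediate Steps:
N = 4 (N = 9 - 5 = 4)
F(Z) = ⅔ - Z/6 (F(Z) = (4 - Z)/6 = ⅔ - Z/6)
((-12451 - 1*(-2716))/23449 + 15615/(-17437)) - F(32) = ((-12451 - 1*(-2716))/23449 + 15615/(-17437)) - (⅔ - ⅙*32) = ((-12451 + 2716)*(1/23449) + 15615*(-1/17437)) - (⅔ - 16/3) = (-9735*1/23449 - 15615/17437) - 1*(-14/3) = (-9735/23449 - 15615/17437) + 14/3 = -535905330/408880213 + 14/3 = 4116606992/1226640639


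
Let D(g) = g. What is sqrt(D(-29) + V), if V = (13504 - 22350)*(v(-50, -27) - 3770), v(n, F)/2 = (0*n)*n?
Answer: sqrt(33349391) ≈ 5774.9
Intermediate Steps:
v(n, F) = 0 (v(n, F) = 2*((0*n)*n) = 2*(0*n) = 2*0 = 0)
V = 33349420 (V = (13504 - 22350)*(0 - 3770) = -8846*(-3770) = 33349420)
sqrt(D(-29) + V) = sqrt(-29 + 33349420) = sqrt(33349391)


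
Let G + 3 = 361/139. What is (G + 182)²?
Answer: 637158564/19321 ≈ 32978.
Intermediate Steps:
G = -56/139 (G = -3 + 361/139 = -56/139 ≈ -0.40288)
(G + 182)² = (-56/139 + 182)² = (25242/139)² = 637158564/19321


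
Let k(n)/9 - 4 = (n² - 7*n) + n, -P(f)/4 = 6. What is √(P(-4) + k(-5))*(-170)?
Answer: -2210*√3 ≈ -3827.8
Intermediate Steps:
P(f) = -24 (P(f) = -4*6 = -24)
k(n) = 36 - 54*n + 9*n² (k(n) = 36 + 9*((n² - 7*n) + n) = 36 + 9*(n² - 6*n) = 36 + (-54*n + 9*n²) = 36 - 54*n + 9*n²)
√(P(-4) + k(-5))*(-170) = √(-24 + (36 - 54*(-5) + 9*(-5)²))*(-170) = √(-24 + (36 + 270 + 9*25))*(-170) = √(-24 + (36 + 270 + 225))*(-170) = √(-24 + 531)*(-170) = √507*(-170) = (13*√3)*(-170) = -2210*√3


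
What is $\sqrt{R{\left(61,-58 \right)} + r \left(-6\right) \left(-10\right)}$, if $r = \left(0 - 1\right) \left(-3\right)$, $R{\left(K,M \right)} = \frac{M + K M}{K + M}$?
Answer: $\frac{4 i \sqrt{573}}{3} \approx 31.917 i$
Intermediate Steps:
$R{\left(K,M \right)} = \frac{M + K M}{K + M}$
$r = 3$ ($r = \left(-1\right) \left(-3\right) = 3$)
$\sqrt{R{\left(61,-58 \right)} + r \left(-6\right) \left(-10\right)} = \sqrt{- \frac{58 \left(1 + 61\right)}{61 - 58} + 3 \left(-6\right) \left(-10\right)} = \sqrt{\left(-58\right) \frac{1}{3} \cdot 62 - -180} = \sqrt{\left(-58\right) \frac{1}{3} \cdot 62 + 180} = \sqrt{- \frac{3596}{3} + 180} = \sqrt{- \frac{3056}{3}} = \frac{4 i \sqrt{573}}{3}$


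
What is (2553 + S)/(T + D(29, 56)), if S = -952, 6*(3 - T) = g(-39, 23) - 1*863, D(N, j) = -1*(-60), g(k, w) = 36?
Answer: 9606/1205 ≈ 7.9718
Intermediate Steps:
D(N, j) = 60
T = 845/6 (T = 3 - (36 - 1*863)/6 = 3 - (36 - 863)/6 = 3 - ⅙*(-827) = 3 + 827/6 = 845/6 ≈ 140.83)
(2553 + S)/(T + D(29, 56)) = (2553 - 952)/(845/6 + 60) = 1601/(1205/6) = 1601*(6/1205) = 9606/1205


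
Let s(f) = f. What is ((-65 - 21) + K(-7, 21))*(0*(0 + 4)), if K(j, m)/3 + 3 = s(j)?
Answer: 0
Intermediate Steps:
K(j, m) = -9 + 3*j
((-65 - 21) + K(-7, 21))*(0*(0 + 4)) = ((-65 - 21) + (-9 + 3*(-7)))*(0*(0 + 4)) = (-86 + (-9 - 21))*(0*4) = (-86 - 30)*0 = -116*0 = 0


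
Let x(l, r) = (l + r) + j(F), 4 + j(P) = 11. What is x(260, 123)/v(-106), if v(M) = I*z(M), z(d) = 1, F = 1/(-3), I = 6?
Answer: 65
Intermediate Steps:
F = -1/3 ≈ -0.33333
j(P) = 7 (j(P) = -4 + 11 = 7)
x(l, r) = 7 + l + r (x(l, r) = (l + r) + 7 = 7 + l + r)
v(M) = 6 (v(M) = 6*1 = 6)
x(260, 123)/v(-106) = (7 + 260 + 123)/6 = 390*(1/6) = 65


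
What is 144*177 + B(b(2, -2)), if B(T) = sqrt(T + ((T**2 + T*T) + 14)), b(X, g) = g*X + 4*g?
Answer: 25488 + sqrt(290) ≈ 25505.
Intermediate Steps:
b(X, g) = 4*g + X*g (b(X, g) = X*g + 4*g = 4*g + X*g)
B(T) = sqrt(14 + T + 2*T**2) (B(T) = sqrt(T + ((T**2 + T**2) + 14)) = sqrt(T + (2*T**2 + 14)) = sqrt(T + (14 + 2*T**2)) = sqrt(14 + T + 2*T**2))
144*177 + B(b(2, -2)) = 144*177 + sqrt(14 - 2*(4 + 2) + 2*(-2*(4 + 2))**2) = 25488 + sqrt(14 - 2*6 + 2*(-2*6)**2) = 25488 + sqrt(14 - 12 + 2*(-12)**2) = 25488 + sqrt(14 - 12 + 2*144) = 25488 + sqrt(14 - 12 + 288) = 25488 + sqrt(290)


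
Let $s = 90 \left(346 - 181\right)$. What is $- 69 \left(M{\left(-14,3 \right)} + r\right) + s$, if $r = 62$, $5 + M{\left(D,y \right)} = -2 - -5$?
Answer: $10710$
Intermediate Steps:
$M{\left(D,y \right)} = -2$ ($M{\left(D,y \right)} = -5 - -3 = -5 + \left(-2 + 5\right) = -5 + 3 = -2$)
$s = 14850$ ($s = 90 \cdot 165 = 14850$)
$- 69 \left(M{\left(-14,3 \right)} + r\right) + s = - 69 \left(-2 + 62\right) + 14850 = \left(-69\right) 60 + 14850 = -4140 + 14850 = 10710$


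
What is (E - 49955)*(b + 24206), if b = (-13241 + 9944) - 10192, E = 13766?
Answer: -387837513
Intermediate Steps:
b = -13489 (b = -3297 - 10192 = -13489)
(E - 49955)*(b + 24206) = (13766 - 49955)*(-13489 + 24206) = -36189*10717 = -387837513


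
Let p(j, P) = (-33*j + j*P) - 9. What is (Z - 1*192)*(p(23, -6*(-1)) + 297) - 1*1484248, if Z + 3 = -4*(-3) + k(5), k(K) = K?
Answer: -1424974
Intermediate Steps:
p(j, P) = -9 - 33*j + P*j (p(j, P) = (-33*j + P*j) - 9 = -9 - 33*j + P*j)
Z = 14 (Z = -3 + (-4*(-3) + 5) = -3 + (12 + 5) = -3 + 17 = 14)
(Z - 1*192)*(p(23, -6*(-1)) + 297) - 1*1484248 = (14 - 1*192)*((-9 - 33*23 - 6*(-1)*23) + 297) - 1*1484248 = (14 - 192)*((-9 - 759 + 6*23) + 297) - 1484248 = -178*((-9 - 759 + 138) + 297) - 1484248 = -178*(-630 + 297) - 1484248 = -178*(-333) - 1484248 = 59274 - 1484248 = -1424974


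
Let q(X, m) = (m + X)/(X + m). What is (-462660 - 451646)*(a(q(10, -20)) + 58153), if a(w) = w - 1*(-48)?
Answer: -53214437812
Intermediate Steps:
q(X, m) = 1 (q(X, m) = (X + m)/(X + m) = 1)
a(w) = 48 + w (a(w) = w + 48 = 48 + w)
(-462660 - 451646)*(a(q(10, -20)) + 58153) = (-462660 - 451646)*((48 + 1) + 58153) = -914306*(49 + 58153) = -914306*58202 = -53214437812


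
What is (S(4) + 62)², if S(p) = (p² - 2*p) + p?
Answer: 5476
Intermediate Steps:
S(p) = p² - p
(S(4) + 62)² = (4*(-1 + 4) + 62)² = (4*3 + 62)² = (12 + 62)² = 74² = 5476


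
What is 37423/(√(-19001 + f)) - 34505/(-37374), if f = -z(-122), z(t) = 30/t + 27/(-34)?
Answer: 34505/37374 - 37423*I*√81727871858/39405917 ≈ 0.92323 - 271.5*I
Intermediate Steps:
z(t) = -27/34 + 30/t (z(t) = 30/t + 27*(-1/34) = 30/t - 27/34 = -27/34 + 30/t)
f = 2157/2074 (f = -(-27/34 + 30/(-122)) = -(-27/34 + 30*(-1/122)) = -(-27/34 - 15/61) = -1*(-2157/2074) = 2157/2074 ≈ 1.0400)
37423/(√(-19001 + f)) - 34505/(-37374) = 37423/(√(-19001 + 2157/2074)) - 34505/(-37374) = 37423/(√(-39405917/2074)) - 34505*(-1/37374) = 37423/((I*√81727871858/2074)) + 34505/37374 = 37423*(-I*√81727871858/39405917) + 34505/37374 = -37423*I*√81727871858/39405917 + 34505/37374 = 34505/37374 - 37423*I*√81727871858/39405917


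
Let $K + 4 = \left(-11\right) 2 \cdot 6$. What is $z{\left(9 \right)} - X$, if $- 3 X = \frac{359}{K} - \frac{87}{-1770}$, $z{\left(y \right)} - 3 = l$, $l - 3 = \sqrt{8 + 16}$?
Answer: $\frac{618227}{120360} + 2 \sqrt{6} \approx 10.035$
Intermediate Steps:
$K = -136$ ($K = -4 + \left(-11\right) 2 \cdot 6 = -4 - 132 = -136$)
$l = 3 + 2 \sqrt{6}$ ($l = 3 + \sqrt{8 + 16} = 3 + \sqrt{24} = 3 + 2 \sqrt{6} \approx 7.899$)
$z{\left(y \right)} = 6 + 2 \sqrt{6}$ ($z{\left(y \right)} = 3 + \left(3 + 2 \sqrt{6}\right) = 6 + 2 \sqrt{6}$)
$X = \frac{103933}{120360}$ ($X = - \frac{\frac{359}{-136} - \frac{87}{-1770}}{3} = - \frac{359 \left(- \frac{1}{136}\right) - - \frac{29}{590}}{3} = - \frac{- \frac{359}{136} + \frac{29}{590}}{3} = \left(- \frac{1}{3}\right) \left(- \frac{103933}{40120}\right) = \frac{103933}{120360} \approx 0.86352$)
$z{\left(9 \right)} - X = \left(6 + 2 \sqrt{6}\right) - \frac{103933}{120360} = \frac{618227}{120360} + 2 \sqrt{6}$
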